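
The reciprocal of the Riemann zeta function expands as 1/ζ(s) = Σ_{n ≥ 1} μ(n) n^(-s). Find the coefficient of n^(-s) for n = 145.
μ(145) = 1

Factor n = 145 = 5 · 29. μ(n) = 0 if any exponent ≥ 2 (not squarefree); otherwise μ(n) = (−1)^{ω(n)} where ω(n) is the number of distinct prime factors. Applying: μ(145) = 1.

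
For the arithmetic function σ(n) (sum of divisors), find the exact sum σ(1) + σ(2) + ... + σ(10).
Σ_{n ≤ 10} σ(n) = 87

Compute σ(n) for each 1 ≤ n ≤ 10: σ(1) = 1, σ(2) = 3, σ(3) = 4, σ(4) = 7, σ(5) = 6, σ(6) = 12, σ(7) = 8, σ(8) = 15, σ(9) = 13, σ(10) = 18. Summing all 10 values: 87. (Average order: Σ_{n ≤ x} σ(n) ~ (π²/12) x². For x = 10, (π²/12)·10² ≈ 82.25.)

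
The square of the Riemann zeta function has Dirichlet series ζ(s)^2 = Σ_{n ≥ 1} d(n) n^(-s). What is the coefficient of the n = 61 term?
d(61) = 2

ζ(s)^2 = (Σ 1/m^s)(Σ 1/k^s). The coefficient of 1/n^s in the product is the number of ordered pairs (m, k) with mk = n, which equals d(n). For n = 61, divisors are [1, 61], so d(61) = 2.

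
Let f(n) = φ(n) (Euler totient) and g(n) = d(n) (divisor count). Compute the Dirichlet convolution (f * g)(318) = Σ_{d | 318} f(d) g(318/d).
(φ * d)(318) = 648

Divisors of 318: [1, 2, 3, 6, 53, 106, 159, 318]. For each d | 318:
  d = 1: φ(1) · d(318/1) = 1 · 8 = 8
  d = 2: φ(2) · d(318/2) = 1 · 4 = 4
  d = 3: φ(3) · d(318/3) = 2 · 4 = 8
  d = 6: φ(6) · d(318/6) = 2 · 2 = 4
  d = 53: φ(53) · d(318/53) = 52 · 4 = 208
  d = 106: φ(106) · d(318/106) = 52 · 2 = 104
  d = 159: φ(159) · d(318/159) = 104 · 2 = 208
  d = 318: φ(318) · d(318/318) = 104 · 1 = 104
Summing: (φ * d)(318) = 8 + 4 + 8 + 4 + 208 + 104 + 208 + 104 = 648.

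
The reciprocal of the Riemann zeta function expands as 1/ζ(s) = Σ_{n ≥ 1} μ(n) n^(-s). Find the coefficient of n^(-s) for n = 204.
μ(204) = 0

Factor n = 204 = 2^2 · 3 · 17. μ(n) = 0 if any exponent ≥ 2 (not squarefree); otherwise μ(n) = (−1)^{ω(n)} where ω(n) is the number of distinct prime factors. Applying: μ(204) = 0.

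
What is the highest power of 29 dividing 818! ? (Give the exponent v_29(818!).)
v_29(818!) = 28

Legendre's formula: v_p(n!) = Σ_{k ≥ 1} ⌊n / p^k⌋. For p = 29, n = 818, the terms are:
  ⌊818/29^1⌋ = ⌊818/29⌋ = 28
(the next term ⌊818/29^2⌋ = 0, terminating the sum). Summing: v_29(818!) = 28 = 28.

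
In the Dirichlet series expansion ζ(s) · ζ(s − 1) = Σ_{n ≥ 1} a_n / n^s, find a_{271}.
σ(271) = 272

In the product (Σ m^0/m^s)(Σ k / k^s) = Σ (Σ_{d | n} d) / n^s, the coefficient of 1/n^s is σ(n) = Σ_{d | n} d. For n = 271, divisors are [1, 271]; summing: σ(271) = 272.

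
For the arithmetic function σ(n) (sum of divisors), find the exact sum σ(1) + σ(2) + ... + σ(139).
Σ_{n ≤ 139} σ(n) = 15871

Compute σ(n) for each 1 ≤ n ≤ 139: σ(1) = 1, σ(2) = 3, σ(3) = 4, σ(4) = 7, σ(5) = 6, σ(6) = 12, σ(7) = 8, σ(8) = 15, σ(9) = 13, σ(10) = 18, σ(11) = 12, σ(12) = 28, σ(13) = 14, σ(14) = 24, σ(15) = 24, σ(16) = 31, σ(17) = 18, σ(18) = 39, σ(19) = 20, σ(20) = 42, σ(21) = 32, σ(22) = 36, σ(23) = 24, σ(24) = 60, σ(25) = 31, σ(26) = 42, σ(27) = 40, σ(28) = 56, σ(29) = 30, σ(30) = 72, σ(31) = 32, σ(32) = 63, σ(33) = 48, σ(34) = 54, σ(35) = 48, σ(36) = 91, σ(37) = 38, σ(38) = 60, σ(39) = 56, σ(40) = 90, σ(41) = 42, σ(42) = 96, σ(43) = 44, σ(44) = 84, σ(45) = 78, σ(46) = 72, σ(47) = 48, σ(48) = 124, σ(49) = 57, σ(50) = 93, σ(51) = 72, σ(52) = 98, σ(53) = 54, σ(54) = 120, σ(55) = 72, σ(56) = 120, σ(57) = 80, σ(58) = 90, σ(59) = 60, σ(60) = 168, σ(61) = 62, σ(62) = 96, σ(63) = 104, σ(64) = 127, σ(65) = 84, σ(66) = 144, σ(67) = 68, σ(68) = 126, σ(69) = 96, σ(70) = 144, σ(71) = 72, σ(72) = 195, σ(73) = 74, σ(74) = 114, σ(75) = 124, σ(76) = 140, σ(77) = 96, σ(78) = 168, σ(79) = 80, σ(80) = 186, σ(81) = 121, σ(82) = 126, σ(83) = 84, σ(84) = 224, σ(85) = 108, σ(86) = 132, σ(87) = 120, σ(88) = 180, σ(89) = 90, σ(90) = 234, σ(91) = 112, σ(92) = 168, σ(93) = 128, σ(94) = 144, σ(95) = 120, σ(96) = 252, σ(97) = 98, σ(98) = 171, σ(99) = 156, σ(100) = 217, σ(101) = 102, σ(102) = 216, σ(103) = 104, σ(104) = 210, σ(105) = 192, σ(106) = 162, σ(107) = 108, σ(108) = 280, σ(109) = 110, σ(110) = 216, σ(111) = 152, σ(112) = 248, σ(113) = 114, σ(114) = 240, σ(115) = 144, σ(116) = 210, σ(117) = 182, σ(118) = 180, σ(119) = 144, σ(120) = 360, σ(121) = 133, σ(122) = 186, σ(123) = 168, σ(124) = 224, σ(125) = 156, σ(126) = 312, σ(127) = 128, σ(128) = 255, σ(129) = 176, σ(130) = 252, σ(131) = 132, σ(132) = 336, σ(133) = 160, σ(134) = 204, σ(135) = 240, σ(136) = 270, σ(137) = 138, σ(138) = 288, σ(139) = 140. Summing all 139 values: 15871. (Average order: Σ_{n ≤ x} σ(n) ~ (π²/12) x². For x = 139, (π²/12)·139² ≈ 15890.89.)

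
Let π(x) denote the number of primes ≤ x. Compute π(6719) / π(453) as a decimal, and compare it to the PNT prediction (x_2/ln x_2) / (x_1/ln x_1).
π(6719)/π(453) = 867/87 ≈ 9.9655;  PNT prediction ≈ 10.2934.

π(453) = 87 and π(6719) = 867, so π(6719)/π(453) ≈ 9.9655. The PNT-predicted ratio is (6719/ln(6719)) / (453/ln(453)) ≈ 10.2934. The two agree to within a few percent, as expected.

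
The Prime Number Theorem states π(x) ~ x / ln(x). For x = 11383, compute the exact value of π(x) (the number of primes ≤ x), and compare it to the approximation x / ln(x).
π(11383) = 1374;  x/ln(x) ≈ 1218.75;  relative error ≈ 11.30%.

Directly count primes up to 11383: π(11383) = 1374. The PNT approximation gives 11383/ln(11383) ≈ 11383/9.33988 ≈ 1218.75. Relative error (π(x) − x/ln(x)) / π(x) ≈ 11.30%; the approximation is known to undercount slightly (Li(x) is a better estimate).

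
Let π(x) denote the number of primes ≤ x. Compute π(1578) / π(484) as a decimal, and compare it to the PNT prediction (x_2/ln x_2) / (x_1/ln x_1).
π(1578)/π(484) = 248/92 ≈ 2.6957;  PNT prediction ≈ 2.7371.

π(484) = 92 and π(1578) = 248, so π(1578)/π(484) ≈ 2.6957. The PNT-predicted ratio is (1578/ln(1578)) / (484/ln(484)) ≈ 2.7371. The two agree to within a few percent, as expected.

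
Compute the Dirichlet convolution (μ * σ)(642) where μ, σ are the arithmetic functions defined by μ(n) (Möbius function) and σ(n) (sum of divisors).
(μ * σ)(642) = 642

Divisors of 642: [1, 2, 3, 6, 107, 214, 321, 642]. For each d | 642:
  d = 1: μ(1) · σ(642/1) = 1 · 1296 = 1296
  d = 2: μ(2) · σ(642/2) = -1 · 432 = -432
  d = 3: μ(3) · σ(642/3) = -1 · 324 = -324
  d = 6: μ(6) · σ(642/6) = 1 · 108 = 108
  d = 107: μ(107) · σ(642/107) = -1 · 12 = -12
  d = 214: μ(214) · σ(642/214) = 1 · 4 = 4
  d = 321: μ(321) · σ(642/321) = 1 · 3 = 3
  d = 642: μ(642) · σ(642/642) = -1 · 1 = -1
Summing: (μ * σ)(642) = 1296 + -432 + -324 + 108 + -12 + 4 + 3 + -1 = 642.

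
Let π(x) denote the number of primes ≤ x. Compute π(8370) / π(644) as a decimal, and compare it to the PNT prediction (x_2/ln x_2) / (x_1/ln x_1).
π(8370)/π(644) = 1048/117 ≈ 8.9573;  PNT prediction ≈ 9.3065.

π(644) = 117 and π(8370) = 1048, so π(8370)/π(644) ≈ 8.9573. The PNT-predicted ratio is (8370/ln(8370)) / (644/ln(644)) ≈ 9.3065. The two agree to within a few percent, as expected.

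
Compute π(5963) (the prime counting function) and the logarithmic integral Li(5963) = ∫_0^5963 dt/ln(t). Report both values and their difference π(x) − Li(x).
π(5963) = 781;  Li(5963) ≈ 796.16;  π(x) − Li(x) ≈ -15.16.

Direct count of primes ≤ 5963 gives π(5963) = 781. Numerical evaluation of the logarithmic integral gives Li(5963) ≈ 796.16. The difference π(x) − Li(x) ≈ -15.16 is typically negative for small/moderate x (Li(x) overestimates), though Littlewood's theorem shows this sign changes infinitely often.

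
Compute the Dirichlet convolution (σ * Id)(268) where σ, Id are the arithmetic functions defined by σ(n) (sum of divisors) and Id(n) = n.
(σ * Id)(268) = 2295

Divisors of 268: [1, 2, 4, 67, 134, 268]. For each d | 268:
  d = 1: σ(1) · Id(268/1) = 1 · 268 = 268
  d = 2: σ(2) · Id(268/2) = 3 · 134 = 402
  d = 4: σ(4) · Id(268/4) = 7 · 67 = 469
  d = 67: σ(67) · Id(268/67) = 68 · 4 = 272
  d = 134: σ(134) · Id(268/134) = 204 · 2 = 408
  d = 268: σ(268) · Id(268/268) = 476 · 1 = 476
Summing: (σ * Id)(268) = 268 + 402 + 469 + 272 + 408 + 476 = 2295.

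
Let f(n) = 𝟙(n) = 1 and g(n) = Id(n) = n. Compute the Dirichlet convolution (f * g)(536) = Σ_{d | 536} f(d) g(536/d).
(𝟙 * Id)(536) = 1020

Divisors of 536: [1, 2, 4, 8, 67, 134, 268, 536]. For each d | 536:
  d = 1: 𝟙(1) · Id(536/1) = 1 · 536 = 536
  d = 2: 𝟙(2) · Id(536/2) = 1 · 268 = 268
  d = 4: 𝟙(4) · Id(536/4) = 1 · 134 = 134
  d = 8: 𝟙(8) · Id(536/8) = 1 · 67 = 67
  d = 67: 𝟙(67) · Id(536/67) = 1 · 8 = 8
  d = 134: 𝟙(134) · Id(536/134) = 1 · 4 = 4
  d = 268: 𝟙(268) · Id(536/268) = 1 · 2 = 2
  d = 536: 𝟙(536) · Id(536/536) = 1 · 1 = 1
Summing: (𝟙 * Id)(536) = 536 + 268 + 134 + 67 + 8 + 4 + 2 + 1 = 1020.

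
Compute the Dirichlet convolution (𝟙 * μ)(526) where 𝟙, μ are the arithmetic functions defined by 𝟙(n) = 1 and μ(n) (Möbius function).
(𝟙 * μ)(526) = 0

Divisors of 526: [1, 2, 263, 526]. For each d | 526:
  d = 1: 𝟙(1) · μ(526/1) = 1 · 1 = 1
  d = 2: 𝟙(2) · μ(526/2) = 1 · -1 = -1
  d = 263: 𝟙(263) · μ(526/263) = 1 · -1 = -1
  d = 526: 𝟙(526) · μ(526/526) = 1 · 1 = 1
Summing: (𝟙 * μ)(526) = 1 + -1 + -1 + 1 = 0.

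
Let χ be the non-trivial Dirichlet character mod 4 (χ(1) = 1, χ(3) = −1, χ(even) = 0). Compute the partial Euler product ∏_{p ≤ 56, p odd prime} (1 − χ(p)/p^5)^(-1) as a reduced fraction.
∏ = 241552412610573346540717288090615330738043013683948985221451329316738054554305/242484077809603940117660402752750309983134701869309180441833184178683110227968

The odd primes p ≤ 56 are [3, 5, 7, 11, 13, 17, 19, 23, 29, 31, 37, 41, 43, 47, 53]. For each, χ(p) = 1 if p ≡ 1 mod 4, χ(p) = −1 if p ≡ 3 mod 4. Taking (1 − χ(p)/p^5)^(-1) = p^5/(p^5 − χ(p)): (1 − (-1)/3^5)^(-1) · (1 − (1)/5^5)^(-1) · (1 − (-1)/7^5)^(-1) · (1 − (-1)/11^5)^(-1) · (1 − (1)/13^5)^(-1) · (1 − (1)/17^5)^(-1) · (1 − (-1)/19^5)^(-1) · (1 − (-1)/23^5)^(-1) · (1 − (1)/29^5)^(-1) · (1 − (-1)/31^5)^(-1) · (1 − (1)/37^5)^(-1) · (1 − (1)/41^5)^(-1) · (1 − (-1)/43^5)^(-1) · (1 − (-1)/47^5)^(-1) · (1 − (1)/53^5)^(-1) = 241552412610573346540717288090615330738043013683948985221451329316738054554305/242484077809603940117660402752750309983134701869309180441833184178683110227968.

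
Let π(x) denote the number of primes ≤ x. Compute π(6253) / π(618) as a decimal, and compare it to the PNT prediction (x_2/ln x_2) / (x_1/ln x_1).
π(6253)/π(618) = 812/113 ≈ 7.1858;  PNT prediction ≈ 7.4391.

π(618) = 113 and π(6253) = 812, so π(6253)/π(618) ≈ 7.1858. The PNT-predicted ratio is (6253/ln(6253)) / (618/ln(618)) ≈ 7.4391. The two agree to within a few percent, as expected.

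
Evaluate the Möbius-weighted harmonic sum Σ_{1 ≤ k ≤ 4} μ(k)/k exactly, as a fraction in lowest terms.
Σ μ(k)/k = 1/6

Values of μ(k) for 1 ≤ k ≤ 4: μ(1) = 1, μ(2) = -1, μ(3) = -1, with μ = 0 on non-squarefree integers. Summing μ(k)/k for k where μ(k) ≠ 0 gives 1/6 ≈ 0.1667. (PNT ⟺ this sum → 0 as n → ∞.)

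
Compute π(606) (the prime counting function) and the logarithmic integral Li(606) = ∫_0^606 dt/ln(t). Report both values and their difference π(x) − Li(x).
π(606) = 110;  Li(606) ≈ 118.58;  π(x) − Li(x) ≈ -8.58.

Direct count of primes ≤ 606 gives π(606) = 110. Numerical evaluation of the logarithmic integral gives Li(606) ≈ 118.58. The difference π(x) − Li(x) ≈ -8.58 is typically negative for small/moderate x (Li(x) overestimates), though Littlewood's theorem shows this sign changes infinitely often.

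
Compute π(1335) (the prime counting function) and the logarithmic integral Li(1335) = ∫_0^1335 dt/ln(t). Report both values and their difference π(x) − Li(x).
π(1335) = 217;  Li(1335) ≈ 225.07;  π(x) − Li(x) ≈ -8.07.

Direct count of primes ≤ 1335 gives π(1335) = 217. Numerical evaluation of the logarithmic integral gives Li(1335) ≈ 225.07. The difference π(x) − Li(x) ≈ -8.07 is typically negative for small/moderate x (Li(x) overestimates), though Littlewood's theorem shows this sign changes infinitely often.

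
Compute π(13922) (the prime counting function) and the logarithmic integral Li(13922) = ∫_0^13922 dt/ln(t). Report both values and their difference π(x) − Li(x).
π(13922) = 1646;  Li(13922) ≈ 1664.09;  π(x) − Li(x) ≈ -18.09.

Direct count of primes ≤ 13922 gives π(13922) = 1646. Numerical evaluation of the logarithmic integral gives Li(13922) ≈ 1664.09. The difference π(x) − Li(x) ≈ -18.09 is typically negative for small/moderate x (Li(x) overestimates), though Littlewood's theorem shows this sign changes infinitely often.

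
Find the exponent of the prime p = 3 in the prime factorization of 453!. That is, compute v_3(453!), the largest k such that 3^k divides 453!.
v_3(453!) = 223

Legendre's formula: v_p(n!) = Σ_{k ≥ 1} ⌊n / p^k⌋. For p = 3, n = 453, the terms are:
  ⌊453/3^1⌋ = ⌊453/3⌋ = 151
  ⌊453/3^2⌋ = ⌊453/9⌋ = 50
  ⌊453/3^3⌋ = ⌊453/27⌋ = 16
  ⌊453/3^4⌋ = ⌊453/81⌋ = 5
  ⌊453/3^5⌋ = ⌊453/243⌋ = 1
(the next term ⌊453/3^6⌋ = 0, terminating the sum). Summing: v_3(453!) = 151 + 50 + 16 + 5 + 1 = 223.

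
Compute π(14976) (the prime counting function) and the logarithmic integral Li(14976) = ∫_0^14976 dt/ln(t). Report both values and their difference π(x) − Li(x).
π(14976) = 1753;  Li(14976) ≈ 1774.13;  π(x) − Li(x) ≈ -21.13.

Direct count of primes ≤ 14976 gives π(14976) = 1753. Numerical evaluation of the logarithmic integral gives Li(14976) ≈ 1774.13. The difference π(x) − Li(x) ≈ -21.13 is typically negative for small/moderate x (Li(x) overestimates), though Littlewood's theorem shows this sign changes infinitely often.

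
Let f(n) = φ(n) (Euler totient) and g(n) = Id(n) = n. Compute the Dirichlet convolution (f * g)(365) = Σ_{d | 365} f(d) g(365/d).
(φ * Id)(365) = 1305

Divisors of 365: [1, 5, 73, 365]. For each d | 365:
  d = 1: φ(1) · Id(365/1) = 1 · 365 = 365
  d = 5: φ(5) · Id(365/5) = 4 · 73 = 292
  d = 73: φ(73) · Id(365/73) = 72 · 5 = 360
  d = 365: φ(365) · Id(365/365) = 288 · 1 = 288
Summing: (φ * Id)(365) = 365 + 292 + 360 + 288 = 1305.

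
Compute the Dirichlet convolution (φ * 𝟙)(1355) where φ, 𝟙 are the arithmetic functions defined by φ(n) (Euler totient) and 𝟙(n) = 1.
(φ * 𝟙)(1355) = 1355

Divisors of 1355: [1, 5, 271, 1355]. For each d | 1355:
  d = 1: φ(1) · 𝟙(1355/1) = 1 · 1 = 1
  d = 5: φ(5) · 𝟙(1355/5) = 4 · 1 = 4
  d = 271: φ(271) · 𝟙(1355/271) = 270 · 1 = 270
  d = 1355: φ(1355) · 𝟙(1355/1355) = 1080 · 1 = 1080
Summing: (φ * 𝟙)(1355) = 1 + 4 + 270 + 1080 = 1355.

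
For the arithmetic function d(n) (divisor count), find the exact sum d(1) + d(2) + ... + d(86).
Σ_{n ≤ 86} d(n) = 399

Compute d(n) for each 1 ≤ n ≤ 86: d(1) = 1, d(2) = 2, d(3) = 2, d(4) = 3, d(5) = 2, d(6) = 4, d(7) = 2, d(8) = 4, d(9) = 3, d(10) = 4, d(11) = 2, d(12) = 6, d(13) = 2, d(14) = 4, d(15) = 4, d(16) = 5, d(17) = 2, d(18) = 6, d(19) = 2, d(20) = 6, d(21) = 4, d(22) = 4, d(23) = 2, d(24) = 8, d(25) = 3, d(26) = 4, d(27) = 4, d(28) = 6, d(29) = 2, d(30) = 8, d(31) = 2, d(32) = 6, d(33) = 4, d(34) = 4, d(35) = 4, d(36) = 9, d(37) = 2, d(38) = 4, d(39) = 4, d(40) = 8, d(41) = 2, d(42) = 8, d(43) = 2, d(44) = 6, d(45) = 6, d(46) = 4, d(47) = 2, d(48) = 10, d(49) = 3, d(50) = 6, d(51) = 4, d(52) = 6, d(53) = 2, d(54) = 8, d(55) = 4, d(56) = 8, d(57) = 4, d(58) = 4, d(59) = 2, d(60) = 12, d(61) = 2, d(62) = 4, d(63) = 6, d(64) = 7, d(65) = 4, d(66) = 8, d(67) = 2, d(68) = 6, d(69) = 4, d(70) = 8, d(71) = 2, d(72) = 12, d(73) = 2, d(74) = 4, d(75) = 6, d(76) = 6, d(77) = 4, d(78) = 8, d(79) = 2, d(80) = 10, d(81) = 5, d(82) = 4, d(83) = 2, d(84) = 12, d(85) = 4, d(86) = 4. Summing all 86 values: 399. (Dirichlet's divisor formula: Σ_{n ≤ x} d(n) = x ln(x) + (2γ − 1) x + O(√x). For x = 86, the asymptotic estimate is ≈ 396.35.)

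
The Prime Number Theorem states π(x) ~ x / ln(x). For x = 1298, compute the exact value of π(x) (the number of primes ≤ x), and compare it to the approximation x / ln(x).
π(1298) = 211;  x/ln(x) ≈ 181.07;  relative error ≈ 14.19%.

Directly count primes up to 1298: π(1298) = 211. The PNT approximation gives 1298/ln(1298) ≈ 1298/7.16858 ≈ 181.07. Relative error (π(x) − x/ln(x)) / π(x) ≈ 14.19%; the approximation is known to undercount slightly (Li(x) is a better estimate).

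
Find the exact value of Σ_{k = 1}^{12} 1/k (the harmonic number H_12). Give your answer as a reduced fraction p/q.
H_12 = 86021/27720

Direct summation: H_12 = 1 + 1/2 + ... + 1/12. The least common denominator is lcm(1, ..., 12) = 27720; over this denominator the numerator is 27720 + 13860 + 9240 + 6930 + 5544 + 4620 + 3960 + 3465 + 3080 + 2772 + 2520 + 2310 = 86021, so H_12 = 86021/27720 (already in lowest terms) ≈ 3.10321. (The PNT-adjacent estimate ln(12) + γ ≈ 3.06212 matches within O(1/n).)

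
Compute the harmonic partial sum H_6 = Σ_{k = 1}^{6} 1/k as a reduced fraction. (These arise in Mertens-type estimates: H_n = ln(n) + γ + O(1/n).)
H_6 = 49/20

Direct summation: H_6 = 1 + 1/2 + ... + 1/6. The least common denominator is lcm(1, ..., 6) = 60; over this denominator the numerator is 60 + 30 + 20 + 15 + 12 + 10 = 147, so H_6 = 147/60; reducing by gcd(147, 60) = 3 gives 49/20 ≈ 2.45000. (The PNT-adjacent estimate ln(6) + γ ≈ 2.36898 matches within O(1/n).)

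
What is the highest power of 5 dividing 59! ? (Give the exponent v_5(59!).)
v_5(59!) = 13

Legendre's formula: v_p(n!) = Σ_{k ≥ 1} ⌊n / p^k⌋. For p = 5, n = 59, the terms are:
  ⌊59/5^1⌋ = ⌊59/5⌋ = 11
  ⌊59/5^2⌋ = ⌊59/25⌋ = 2
(the next term ⌊59/5^3⌋ = 0, terminating the sum). Summing: v_5(59!) = 11 + 2 = 13.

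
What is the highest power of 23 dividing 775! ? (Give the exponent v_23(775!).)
v_23(775!) = 34

Legendre's formula: v_p(n!) = Σ_{k ≥ 1} ⌊n / p^k⌋. For p = 23, n = 775, the terms are:
  ⌊775/23^1⌋ = ⌊775/23⌋ = 33
  ⌊775/23^2⌋ = ⌊775/529⌋ = 1
(the next term ⌊775/23^3⌋ = 0, terminating the sum). Summing: v_23(775!) = 33 + 1 = 34.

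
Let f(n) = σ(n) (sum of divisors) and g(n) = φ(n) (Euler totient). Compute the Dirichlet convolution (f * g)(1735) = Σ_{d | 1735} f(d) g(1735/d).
(σ * φ)(1735) = 6940

Divisors of 1735: [1, 5, 347, 1735]. For each d | 1735:
  d = 1: σ(1) · φ(1735/1) = 1 · 1384 = 1384
  d = 5: σ(5) · φ(1735/5) = 6 · 346 = 2076
  d = 347: σ(347) · φ(1735/347) = 348 · 4 = 1392
  d = 1735: σ(1735) · φ(1735/1735) = 2088 · 1 = 2088
Summing: (σ * φ)(1735) = 1384 + 2076 + 1392 + 2088 = 6940.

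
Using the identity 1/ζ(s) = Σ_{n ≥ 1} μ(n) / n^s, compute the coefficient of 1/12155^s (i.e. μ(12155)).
μ(12155) = 1

Factor n = 12155 = 5 · 11 · 13 · 17. μ(n) = 0 if any exponent ≥ 2 (not squarefree); otherwise μ(n) = (−1)^{ω(n)} where ω(n) is the number of distinct prime factors. Applying: μ(12155) = 1.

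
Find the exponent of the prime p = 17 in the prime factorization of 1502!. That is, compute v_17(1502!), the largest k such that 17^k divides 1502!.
v_17(1502!) = 93

Legendre's formula: v_p(n!) = Σ_{k ≥ 1} ⌊n / p^k⌋. For p = 17, n = 1502, the terms are:
  ⌊1502/17^1⌋ = ⌊1502/17⌋ = 88
  ⌊1502/17^2⌋ = ⌊1502/289⌋ = 5
(the next term ⌊1502/17^3⌋ = 0, terminating the sum). Summing: v_17(1502!) = 88 + 5 = 93.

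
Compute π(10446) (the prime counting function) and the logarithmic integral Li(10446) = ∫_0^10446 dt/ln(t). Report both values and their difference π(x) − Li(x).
π(10446) = 1277;  Li(10446) ≈ 1294.45;  π(x) − Li(x) ≈ -17.45.

Direct count of primes ≤ 10446 gives π(10446) = 1277. Numerical evaluation of the logarithmic integral gives Li(10446) ≈ 1294.45. The difference π(x) − Li(x) ≈ -17.45 is typically negative for small/moderate x (Li(x) overestimates), though Littlewood's theorem shows this sign changes infinitely often.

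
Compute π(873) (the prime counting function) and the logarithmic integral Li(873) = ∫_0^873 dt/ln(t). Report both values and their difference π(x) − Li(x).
π(873) = 150;  Li(873) ≈ 159.05;  π(x) − Li(x) ≈ -9.05.

Direct count of primes ≤ 873 gives π(873) = 150. Numerical evaluation of the logarithmic integral gives Li(873) ≈ 159.05. The difference π(x) − Li(x) ≈ -9.05 is typically negative for small/moderate x (Li(x) overestimates), though Littlewood's theorem shows this sign changes infinitely often.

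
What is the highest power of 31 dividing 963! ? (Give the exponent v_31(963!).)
v_31(963!) = 32

Legendre's formula: v_p(n!) = Σ_{k ≥ 1} ⌊n / p^k⌋. For p = 31, n = 963, the terms are:
  ⌊963/31^1⌋ = ⌊963/31⌋ = 31
  ⌊963/31^2⌋ = ⌊963/961⌋ = 1
(the next term ⌊963/31^3⌋ = 0, terminating the sum). Summing: v_31(963!) = 31 + 1 = 32.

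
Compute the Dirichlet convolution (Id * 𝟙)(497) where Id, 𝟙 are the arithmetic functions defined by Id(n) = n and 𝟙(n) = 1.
(Id * 𝟙)(497) = 576

Divisors of 497: [1, 7, 71, 497]. For each d | 497:
  d = 1: Id(1) · 𝟙(497/1) = 1 · 1 = 1
  d = 7: Id(7) · 𝟙(497/7) = 7 · 1 = 7
  d = 71: Id(71) · 𝟙(497/71) = 71 · 1 = 71
  d = 497: Id(497) · 𝟙(497/497) = 497 · 1 = 497
Summing: (Id * 𝟙)(497) = 1 + 7 + 71 + 497 = 576.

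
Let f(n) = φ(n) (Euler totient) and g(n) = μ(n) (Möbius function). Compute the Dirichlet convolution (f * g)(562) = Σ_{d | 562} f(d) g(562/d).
(φ * μ)(562) = 0

Divisors of 562: [1, 2, 281, 562]. For each d | 562:
  d = 1: φ(1) · μ(562/1) = 1 · 1 = 1
  d = 2: φ(2) · μ(562/2) = 1 · -1 = -1
  d = 281: φ(281) · μ(562/281) = 280 · -1 = -280
  d = 562: φ(562) · μ(562/562) = 280 · 1 = 280
Summing: (φ * μ)(562) = 1 + -1 + -280 + 280 = 0.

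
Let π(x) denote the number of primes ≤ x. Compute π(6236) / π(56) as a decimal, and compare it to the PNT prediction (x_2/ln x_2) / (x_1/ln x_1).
π(6236)/π(56) = 811/16 ≈ 50.6875;  PNT prediction ≈ 51.2986.

π(56) = 16 and π(6236) = 811, so π(6236)/π(56) ≈ 50.6875. The PNT-predicted ratio is (6236/ln(6236)) / (56/ln(56)) ≈ 51.2986. The two agree to within a few percent, as expected.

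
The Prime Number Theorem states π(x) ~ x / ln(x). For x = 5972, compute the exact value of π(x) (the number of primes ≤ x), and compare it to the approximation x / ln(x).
π(5972) = 781;  x/ln(x) ≈ 686.84;  relative error ≈ 12.06%.

Directly count primes up to 5972: π(5972) = 781. The PNT approximation gives 5972/ln(5972) ≈ 5972/8.69484 ≈ 686.84. Relative error (π(x) − x/ln(x)) / π(x) ≈ 12.06%; the approximation is known to undercount slightly (Li(x) is a better estimate).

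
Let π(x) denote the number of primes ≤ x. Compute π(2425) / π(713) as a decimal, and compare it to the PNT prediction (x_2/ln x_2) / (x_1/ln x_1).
π(2425)/π(713) = 360/127 ≈ 2.8346;  PNT prediction ≈ 2.8669.

π(713) = 127 and π(2425) = 360, so π(2425)/π(713) ≈ 2.8346. The PNT-predicted ratio is (2425/ln(2425)) / (713/ln(713)) ≈ 2.8669. The two agree to within a few percent, as expected.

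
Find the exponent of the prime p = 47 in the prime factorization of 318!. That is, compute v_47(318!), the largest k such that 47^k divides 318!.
v_47(318!) = 6

Legendre's formula: v_p(n!) = Σ_{k ≥ 1} ⌊n / p^k⌋. For p = 47, n = 318, the terms are:
  ⌊318/47^1⌋ = ⌊318/47⌋ = 6
(the next term ⌊318/47^2⌋ = 0, terminating the sum). Summing: v_47(318!) = 6 = 6.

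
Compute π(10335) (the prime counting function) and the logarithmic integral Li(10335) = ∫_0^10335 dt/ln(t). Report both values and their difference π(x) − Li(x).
π(10335) = 1268;  Li(10335) ≈ 1282.44;  π(x) − Li(x) ≈ -14.44.

Direct count of primes ≤ 10335 gives π(10335) = 1268. Numerical evaluation of the logarithmic integral gives Li(10335) ≈ 1282.44. The difference π(x) − Li(x) ≈ -14.44 is typically negative for small/moderate x (Li(x) overestimates), though Littlewood's theorem shows this sign changes infinitely often.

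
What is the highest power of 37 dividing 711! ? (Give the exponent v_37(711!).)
v_37(711!) = 19

Legendre's formula: v_p(n!) = Σ_{k ≥ 1} ⌊n / p^k⌋. For p = 37, n = 711, the terms are:
  ⌊711/37^1⌋ = ⌊711/37⌋ = 19
(the next term ⌊711/37^2⌋ = 0, terminating the sum). Summing: v_37(711!) = 19 = 19.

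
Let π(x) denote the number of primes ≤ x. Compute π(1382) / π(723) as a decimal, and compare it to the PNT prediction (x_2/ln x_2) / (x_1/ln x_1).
π(1382)/π(723) = 221/128 ≈ 1.7266;  PNT prediction ≈ 1.7402.

π(723) = 128 and π(1382) = 221, so π(1382)/π(723) ≈ 1.7266. The PNT-predicted ratio is (1382/ln(1382)) / (723/ln(723)) ≈ 1.7402. The two agree to within a few percent, as expected.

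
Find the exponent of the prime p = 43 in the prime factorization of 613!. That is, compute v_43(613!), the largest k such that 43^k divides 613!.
v_43(613!) = 14

Legendre's formula: v_p(n!) = Σ_{k ≥ 1} ⌊n / p^k⌋. For p = 43, n = 613, the terms are:
  ⌊613/43^1⌋ = ⌊613/43⌋ = 14
(the next term ⌊613/43^2⌋ = 0, terminating the sum). Summing: v_43(613!) = 14 = 14.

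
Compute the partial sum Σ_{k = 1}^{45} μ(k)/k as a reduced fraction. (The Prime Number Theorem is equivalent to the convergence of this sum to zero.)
Σ μ(k)/k = -137190436674212/6541380665835015

Values of μ(k) for 1 ≤ k ≤ 45: μ(1) = 1, μ(2) = -1, μ(3) = -1, μ(5) = -1, μ(6) = 1, μ(7) = -1, μ(10) = 1, μ(11) = -1, μ(13) = -1, μ(14) = 1, μ(15) = 1, μ(17) = -1, μ(19) = -1, μ(21) = 1, μ(22) = 1, μ(23) = -1, μ(26) = 1, μ(29) = -1, μ(30) = -1, μ(31) = -1, μ(33) = 1, μ(34) = 1, μ(35) = 1, μ(37) = -1, μ(38) = 1, μ(39) = 1, μ(41) = -1, μ(42) = -1, μ(43) = -1, with μ = 0 on non-squarefree integers. Summing μ(k)/k for k where μ(k) ≠ 0 gives -137190436674212/6541380665835015 ≈ -0.0210. (PNT ⟺ this sum → 0 as n → ∞.)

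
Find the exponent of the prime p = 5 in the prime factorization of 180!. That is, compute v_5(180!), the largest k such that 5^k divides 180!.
v_5(180!) = 44

Legendre's formula: v_p(n!) = Σ_{k ≥ 1} ⌊n / p^k⌋. For p = 5, n = 180, the terms are:
  ⌊180/5^1⌋ = ⌊180/5⌋ = 36
  ⌊180/5^2⌋ = ⌊180/25⌋ = 7
  ⌊180/5^3⌋ = ⌊180/125⌋ = 1
(the next term ⌊180/5^4⌋ = 0, terminating the sum). Summing: v_5(180!) = 36 + 7 + 1 = 44.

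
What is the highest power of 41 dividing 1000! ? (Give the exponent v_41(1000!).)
v_41(1000!) = 24

Legendre's formula: v_p(n!) = Σ_{k ≥ 1} ⌊n / p^k⌋. For p = 41, n = 1000, the terms are:
  ⌊1000/41^1⌋ = ⌊1000/41⌋ = 24
(the next term ⌊1000/41^2⌋ = 0, terminating the sum). Summing: v_41(1000!) = 24 = 24.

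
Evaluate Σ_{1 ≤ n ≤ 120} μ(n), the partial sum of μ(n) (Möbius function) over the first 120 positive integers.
Σ_{n ≤ 120} μ(n) = -3

Compute μ(n) for each 1 ≤ n ≤ 120: μ(1) = 1, μ(2) = -1, μ(3) = -1, μ(4) = 0, μ(5) = -1, μ(6) = 1, μ(7) = -1, μ(8) = 0, μ(9) = 0, μ(10) = 1, μ(11) = -1, μ(12) = 0, μ(13) = -1, μ(14) = 1, μ(15) = 1, μ(16) = 0, μ(17) = -1, μ(18) = 0, μ(19) = -1, μ(20) = 0, μ(21) = 1, μ(22) = 1, μ(23) = -1, μ(24) = 0, μ(25) = 0, μ(26) = 1, μ(27) = 0, μ(28) = 0, μ(29) = -1, μ(30) = -1, μ(31) = -1, μ(32) = 0, μ(33) = 1, μ(34) = 1, μ(35) = 1, μ(36) = 0, μ(37) = -1, μ(38) = 1, μ(39) = 1, μ(40) = 0, μ(41) = -1, μ(42) = -1, μ(43) = -1, μ(44) = 0, μ(45) = 0, μ(46) = 1, μ(47) = -1, μ(48) = 0, μ(49) = 0, μ(50) = 0, μ(51) = 1, μ(52) = 0, μ(53) = -1, μ(54) = 0, μ(55) = 1, μ(56) = 0, μ(57) = 1, μ(58) = 1, μ(59) = -1, μ(60) = 0, μ(61) = -1, μ(62) = 1, μ(63) = 0, μ(64) = 0, μ(65) = 1, μ(66) = -1, μ(67) = -1, μ(68) = 0, μ(69) = 1, μ(70) = -1, μ(71) = -1, μ(72) = 0, μ(73) = -1, μ(74) = 1, μ(75) = 0, μ(76) = 0, μ(77) = 1, μ(78) = -1, μ(79) = -1, μ(80) = 0, μ(81) = 0, μ(82) = 1, μ(83) = -1, μ(84) = 0, μ(85) = 1, μ(86) = 1, μ(87) = 1, μ(88) = 0, μ(89) = -1, μ(90) = 0, μ(91) = 1, μ(92) = 0, μ(93) = 1, μ(94) = 1, μ(95) = 1, μ(96) = 0, μ(97) = -1, μ(98) = 0, μ(99) = 0, μ(100) = 0, μ(101) = -1, μ(102) = -1, μ(103) = -1, μ(104) = 0, μ(105) = -1, μ(106) = 1, μ(107) = -1, μ(108) = 0, μ(109) = -1, μ(110) = -1, μ(111) = 1, μ(112) = 0, μ(113) = -1, μ(114) = -1, μ(115) = 1, μ(116) = 0, μ(117) = 0, μ(118) = 1, μ(119) = 1, μ(120) = 0. Summing all 120 values: -3. (Mertens function M(x) = Σ_{n ≤ x} μ(n); on average M(x) should be small (PNT ⟺ M(x) = o(x)).)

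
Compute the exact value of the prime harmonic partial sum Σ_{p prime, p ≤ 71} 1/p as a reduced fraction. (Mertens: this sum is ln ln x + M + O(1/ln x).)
Σ 1/p = 972416614407737400870501653/557940830126698960967415390

π(71) = 20, so the primes ≤ 71 are [2, 3, 5, 7, 11, 13, 17, 19, 23, 29, 31, 37, 41, 43, 47, 53, 59, 61, 67, 71]. Summing 1/p over these primes: 972416614407737400870501653/557940830126698960967415390 ≈ 1.7429. Mertens estimate ln ln(71) + 0.2615 ≈ 1.7114.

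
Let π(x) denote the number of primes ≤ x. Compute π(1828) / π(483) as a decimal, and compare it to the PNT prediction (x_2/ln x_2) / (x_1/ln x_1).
π(1828)/π(483) = 281/92 ≈ 3.0543;  PNT prediction ≈ 3.1140.

π(483) = 92 and π(1828) = 281, so π(1828)/π(483) ≈ 3.0543. The PNT-predicted ratio is (1828/ln(1828)) / (483/ln(483)) ≈ 3.1140. The two agree to within a few percent, as expected.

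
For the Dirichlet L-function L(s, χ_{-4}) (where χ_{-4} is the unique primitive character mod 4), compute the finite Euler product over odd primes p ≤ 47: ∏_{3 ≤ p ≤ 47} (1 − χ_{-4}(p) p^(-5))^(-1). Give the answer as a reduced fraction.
∏ = 7508883803148623376075754946450365737429310788606076172798130278074505/7537845509642297199917174706861149114875564283464393121061743521431552

The odd primes p ≤ 47 are [3, 5, 7, 11, 13, 17, 19, 23, 29, 31, 37, 41, 43, 47]. For each, χ(p) = 1 if p ≡ 1 mod 4, χ(p) = −1 if p ≡ 3 mod 4. Taking (1 − χ(p)/p^5)^(-1) = p^5/(p^5 − χ(p)): (1 − (-1)/3^5)^(-1) · (1 − (1)/5^5)^(-1) · (1 − (-1)/7^5)^(-1) · (1 − (-1)/11^5)^(-1) · (1 − (1)/13^5)^(-1) · (1 − (1)/17^5)^(-1) · (1 − (-1)/19^5)^(-1) · (1 − (-1)/23^5)^(-1) · (1 − (1)/29^5)^(-1) · (1 − (-1)/31^5)^(-1) · (1 − (1)/37^5)^(-1) · (1 − (1)/41^5)^(-1) · (1 − (-1)/43^5)^(-1) · (1 − (-1)/47^5)^(-1) = 7508883803148623376075754946450365737429310788606076172798130278074505/7537845509642297199917174706861149114875564283464393121061743521431552.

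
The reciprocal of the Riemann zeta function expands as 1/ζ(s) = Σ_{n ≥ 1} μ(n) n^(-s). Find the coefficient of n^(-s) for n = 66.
μ(66) = -1

Factor n = 66 = 2 · 3 · 11. μ(n) = 0 if any exponent ≥ 2 (not squarefree); otherwise μ(n) = (−1)^{ω(n)} where ω(n) is the number of distinct prime factors. Applying: μ(66) = -1.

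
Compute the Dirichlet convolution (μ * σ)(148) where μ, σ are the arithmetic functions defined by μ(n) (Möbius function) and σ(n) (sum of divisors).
(μ * σ)(148) = 148

Divisors of 148: [1, 2, 4, 37, 74, 148]. For each d | 148:
  d = 1: μ(1) · σ(148/1) = 1 · 266 = 266
  d = 2: μ(2) · σ(148/2) = -1 · 114 = -114
  d = 4: μ(4) · σ(148/4) = 0 · 38 = 0
  d = 37: μ(37) · σ(148/37) = -1 · 7 = -7
  d = 74: μ(74) · σ(148/74) = 1 · 3 = 3
  d = 148: μ(148) · σ(148/148) = 0 · 1 = 0
Summing: (μ * σ)(148) = 266 + -114 + 0 + -7 + 3 + 0 = 148.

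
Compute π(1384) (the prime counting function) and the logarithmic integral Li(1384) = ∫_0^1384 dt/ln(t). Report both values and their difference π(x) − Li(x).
π(1384) = 221;  Li(1384) ≈ 231.86;  π(x) − Li(x) ≈ -10.86.

Direct count of primes ≤ 1384 gives π(1384) = 221. Numerical evaluation of the logarithmic integral gives Li(1384) ≈ 231.86. The difference π(x) − Li(x) ≈ -10.86 is typically negative for small/moderate x (Li(x) overestimates), though Littlewood's theorem shows this sign changes infinitely often.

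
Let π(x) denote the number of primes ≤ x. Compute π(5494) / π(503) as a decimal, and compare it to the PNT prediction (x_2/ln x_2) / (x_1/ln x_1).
π(5494)/π(503) = 725/96 ≈ 7.5521;  PNT prediction ≈ 7.8900.

π(503) = 96 and π(5494) = 725, so π(5494)/π(503) ≈ 7.5521. The PNT-predicted ratio is (5494/ln(5494)) / (503/ln(503)) ≈ 7.8900. The two agree to within a few percent, as expected.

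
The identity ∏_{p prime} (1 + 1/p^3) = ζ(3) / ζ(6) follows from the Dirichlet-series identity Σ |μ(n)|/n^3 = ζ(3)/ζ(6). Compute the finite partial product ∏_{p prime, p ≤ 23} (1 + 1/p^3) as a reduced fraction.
∏ = 16117288424681472/13642976755448975

The primes p ≤ 23 are [2, 3, 5, 7, 11, 13, 17, 19, 23]. For each, (1 + 1/p^3) = (p^3 + 1)/p^3. Multiplying these fractions over p ∈ [2, 3, 5, 7, 11, 13, 17, 19, 23] gives 16117288424681472/13642976755448975. (In the limit P → ∞ this tends to ζ(3)/ζ(6).)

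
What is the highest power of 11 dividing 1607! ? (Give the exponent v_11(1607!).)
v_11(1607!) = 160

Legendre's formula: v_p(n!) = Σ_{k ≥ 1} ⌊n / p^k⌋. For p = 11, n = 1607, the terms are:
  ⌊1607/11^1⌋ = ⌊1607/11⌋ = 146
  ⌊1607/11^2⌋ = ⌊1607/121⌋ = 13
  ⌊1607/11^3⌋ = ⌊1607/1331⌋ = 1
(the next term ⌊1607/11^4⌋ = 0, terminating the sum). Summing: v_11(1607!) = 146 + 13 + 1 = 160.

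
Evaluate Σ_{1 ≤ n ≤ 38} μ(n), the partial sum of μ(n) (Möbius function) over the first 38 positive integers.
Σ_{n ≤ 38} μ(n) = -1

Compute μ(n) for each 1 ≤ n ≤ 38: μ(1) = 1, μ(2) = -1, μ(3) = -1, μ(4) = 0, μ(5) = -1, μ(6) = 1, μ(7) = -1, μ(8) = 0, μ(9) = 0, μ(10) = 1, μ(11) = -1, μ(12) = 0, μ(13) = -1, μ(14) = 1, μ(15) = 1, μ(16) = 0, μ(17) = -1, μ(18) = 0, μ(19) = -1, μ(20) = 0, μ(21) = 1, μ(22) = 1, μ(23) = -1, μ(24) = 0, μ(25) = 0, μ(26) = 1, μ(27) = 0, μ(28) = 0, μ(29) = -1, μ(30) = -1, μ(31) = -1, μ(32) = 0, μ(33) = 1, μ(34) = 1, μ(35) = 1, μ(36) = 0, μ(37) = -1, μ(38) = 1. Summing all 38 values: -1. (Mertens function M(x) = Σ_{n ≤ x} μ(n); on average M(x) should be small (PNT ⟺ M(x) = o(x)).)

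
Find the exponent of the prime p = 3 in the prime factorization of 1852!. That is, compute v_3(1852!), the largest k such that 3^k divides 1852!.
v_3(1852!) = 921

Legendre's formula: v_p(n!) = Σ_{k ≥ 1} ⌊n / p^k⌋. For p = 3, n = 1852, the terms are:
  ⌊1852/3^1⌋ = ⌊1852/3⌋ = 617
  ⌊1852/3^2⌋ = ⌊1852/9⌋ = 205
  ⌊1852/3^3⌋ = ⌊1852/27⌋ = 68
  ⌊1852/3^4⌋ = ⌊1852/81⌋ = 22
  ⌊1852/3^5⌋ = ⌊1852/243⌋ = 7
  ⌊1852/3^6⌋ = ⌊1852/729⌋ = 2
(the next term ⌊1852/3^7⌋ = 0, terminating the sum). Summing: v_3(1852!) = 617 + 205 + 68 + 22 + 7 + 2 = 921.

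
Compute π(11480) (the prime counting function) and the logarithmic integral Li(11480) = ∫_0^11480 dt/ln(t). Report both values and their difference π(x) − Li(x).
π(11480) = 1383;  Li(11480) ≈ 1405.61;  π(x) − Li(x) ≈ -22.61.

Direct count of primes ≤ 11480 gives π(11480) = 1383. Numerical evaluation of the logarithmic integral gives Li(11480) ≈ 1405.61. The difference π(x) − Li(x) ≈ -22.61 is typically negative for small/moderate x (Li(x) overestimates), though Littlewood's theorem shows this sign changes infinitely often.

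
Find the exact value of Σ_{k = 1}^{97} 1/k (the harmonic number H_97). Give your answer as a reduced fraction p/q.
H_97 = 359553024620966925518018240656745677092407/69720375229712477164533808935312303556800

Direct summation: H_97 = 1 + 1/2 + ... + 1/97. The least common denominator is lcm(1, ..., 97) = 69720375229712477164533808935312303556800; over this denominator the numerator is 69720375229712477164533808935312303556800 + 34860187614856238582266904467656151778400 + 23240125076570825721511269645104101185600 + 17430093807428119291133452233828075889200 + 13944075045942495432906761787062460711360 + 11620062538285412860755634822552050592800 + 9960053604244639594933401276473186222400 + 8715046903714059645566726116914037944600 + 7746708358856941907170423215034700395200 + 6972037522971247716453380893531230355680 + 6338215929973861560412164448664754868800 + 5810031269142706430377817411276025296400 + 5363105786900959781887216071947100273600 + 4980026802122319797466700638236593111200 + 4648025015314165144302253929020820237120 + 4357523451857029822783363058457018972300 + 4101198542924263362619635819724253150400 + 3873354179428470953585211607517350197600 + 3669493433142761956028095207121700187200 + 3486018761485623858226690446765615177840 + 3320017868081546531644467092157728740800 + 3169107964986930780206082224332377434400 + 3031320662161412050631904736317926241600 + 2905015634571353215188908705638012648200 + 2788815009188499086581352357412492142272 + 2681552893450479890943608035973550136800 + 2582236119618980635723474405011566798400 + 2490013401061159898733350319118296555600 + 2404150869990085419466683066734907019200 + 2324012507657082572151126964510410118560 + 2249044362248789585952703514042332372800 + 2178761725928514911391681529228509486150 + 2112738643324620520137388149554918289600 + 2050599271462131681309817909862126575200 + 1992010720848927918986680255294637244480 + 1936677089714235476792605803758675098800 + 1884334465667904788230643484738170366400 + 1834746716571380978014047603560850093600 + 1787701928966986593962405357315700091200 + 1743009380742811929113345223382807588920 + 1700496956822255540598385583788104964800 + 1660008934040773265822233546078864370400 + 1621404075109592492198460672914239617600 + 1584553982493465390103041112166188717200 + 1549341671771388381434084643006940079040 + 1515660331080706025315952368158963120800 + 1483412238930052705628378913517283054400 + 1452507817285676607594454352819006324100 + 1422864800606377084990485896639026603200 + 1394407504594249543290676178706246071136 + 1367066180974754454206545273241417716800 + 1340776446725239945471804017986775068400 + 1315478777919103342727052998779477425600 + 1291118059809490317861737202505783399200 + 1267643185994772312082432889732950973760 + 1245006700530579949366675159559148277800 + 1223164477714253985342698402373900062400 + 1202075434995042709733341533367453509600 + 1181701275079872494314132354835801755200 + 1162006253828541286075563482255205059280 + 1142956970978893068271046048119873828800 + 1124522181124394792976351757021166186400 + 1106672622693848843881489030719242913600 + 1089380862964257455695840764614254743075 + 1072621157380191956377443214389420054720 + 1056369321662310260068694074777459144800 + 1040602615368842942754235954258392590400 + 1025299635731065840654908954931063287600 + 1010440220720470683543968245439308747200 + 996005360424463959493340127647318622240 + 981977115911443340345546604722708500800 + 968338544857117738396302901879337549400 + 955073633283732563897723410072771281600 + 942167232833952394115321742369085183200 + 929605003062833028860450785804164047424 + 917373358285690489007023801780425046800 + 905459418567694508630309206952107838400 + 893850964483493296981202678657850045600 + 882536395312816166639668467535598779200 + 871504690371405964556672611691403794460 + 860745373206326878574491468337188932800 + 850248478411127770299192791894052482400 + 840004520839909363428118179943521729600 + 830004467020386632911116773039432185200 + 820239708584852672523927163944850630080 + 810702037554796246099230336457119808800 + 801383623330028473155561022244969006400 + 792276991246732695051520556083094358600 + 783375002581039069264424819497891051200 + 774670835885694190717042321503470039520 + 766157969557279968841030867421014324800 + 757830165540353012657976184079481560400 + 749681454082929861984234504680777457600 + 741706119465026352814189456758641527200 + 733898686628552391205619041424340037440 + 726253908642838303797227176409503162050 + 718766754945489455304472257065075294400 = 359553024620966925518018240656745677092407, so H_97 = 359553024620966925518018240656745677092407/69720375229712477164533808935312303556800 (already in lowest terms) ≈ 5.15707. (The PNT-adjacent estimate ln(97) + γ ≈ 5.15193 matches within O(1/n).)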